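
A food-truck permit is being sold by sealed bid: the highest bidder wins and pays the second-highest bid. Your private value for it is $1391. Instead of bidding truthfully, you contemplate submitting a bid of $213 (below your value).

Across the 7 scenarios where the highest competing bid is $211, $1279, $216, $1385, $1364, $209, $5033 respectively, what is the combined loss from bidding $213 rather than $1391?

The deviation costs you only when the competing bid falls strictly between $213 and $1391; elsewhere both bids give the same outcome.
$211: outcomes coincide → loss $0.
$1279: truthful payoff $112, deviation payoff $0 → loss $112.
$216: truthful payoff $1175, deviation payoff $0 → loss $1175.
$1385: truthful payoff $6, deviation payoff $0 → loss $6.
$1364: truthful payoff $27, deviation payoff $0 → loss $27.
$209: outcomes coincide → loss $0.
$5033: outcomes coincide → loss $0.
Total loss = $112 + $1175 + $6 + $27 = $1320.

$1320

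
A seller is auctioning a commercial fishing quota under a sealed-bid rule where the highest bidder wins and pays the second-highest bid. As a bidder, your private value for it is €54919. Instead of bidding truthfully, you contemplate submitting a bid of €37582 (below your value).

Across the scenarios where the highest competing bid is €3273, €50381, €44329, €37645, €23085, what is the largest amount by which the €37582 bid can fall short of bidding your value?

€17274

€3273: same outcome either way → loss €0.
€50381: truthful gives €4538, deviation gives €0 → loss €4538.
€44329: truthful gives €10590, deviation gives €0 → loss €10590.
€37645: truthful gives €17274, deviation gives €0 → loss €17274.
€23085: same outcome either way → loss €0.
Maximum loss: €17274.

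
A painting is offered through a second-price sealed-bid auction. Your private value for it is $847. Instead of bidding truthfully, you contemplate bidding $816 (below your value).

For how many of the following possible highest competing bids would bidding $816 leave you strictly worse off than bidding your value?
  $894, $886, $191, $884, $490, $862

0

The deviation hurts exactly when the highest competing bid lies strictly between $816 and $847 — underbidding then forfeits a profitable win.
$894: above both → same outcome either way.
$886: above both → same outcome either way.
$191: below both → same outcome either way.
$884: above both → same outcome either way.
$490: below both → same outcome either way.
$862: above both → same outcome either way.
Count: 0.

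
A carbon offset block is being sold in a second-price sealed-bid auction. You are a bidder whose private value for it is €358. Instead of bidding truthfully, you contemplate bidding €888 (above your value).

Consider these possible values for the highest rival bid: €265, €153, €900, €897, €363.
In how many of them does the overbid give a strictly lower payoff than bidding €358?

The deviation hurts exactly when the highest competing bid lies strictly between €358 and €888 — overbidding then wins at a price above your value.
€265: below both → same outcome either way.
€153: below both → same outcome either way.
€900: above both → same outcome either way.
€897: above both → same outcome either way.
€363: inside the interval → strictly worse (loss €5).
Count: 1.

1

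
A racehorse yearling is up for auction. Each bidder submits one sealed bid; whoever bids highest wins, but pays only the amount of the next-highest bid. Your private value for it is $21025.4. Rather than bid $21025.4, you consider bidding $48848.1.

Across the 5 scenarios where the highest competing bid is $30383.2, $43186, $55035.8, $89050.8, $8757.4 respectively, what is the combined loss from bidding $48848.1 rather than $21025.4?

$31518.4

The deviation costs you only when the competing bid falls strictly between $21025.4 and $48848.1; elsewhere both bids give the same outcome.
$30383.2: truthful payoff $0, deviation payoff −$9357.8 → loss $9357.8.
$43186: truthful payoff $0, deviation payoff −$22160.6 → loss $22160.6.
$55035.8: outcomes coincide → loss $0.
$89050.8: outcomes coincide → loss $0.
$8757.4: outcomes coincide → loss $0.
Total loss = $9357.8 + $22160.6 = $31518.4.
Truthful bidding weakly dominates here: raising your bid can only win items priced above your value, and lowering it can only forfeit items priced below.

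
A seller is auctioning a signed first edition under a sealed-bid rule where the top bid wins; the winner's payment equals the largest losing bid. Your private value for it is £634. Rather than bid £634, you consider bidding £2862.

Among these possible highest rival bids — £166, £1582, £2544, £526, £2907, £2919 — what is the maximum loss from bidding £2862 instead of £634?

£166: same outcome either way → loss £0.
£1582: truthful gives £0, deviation gives −£948 → loss £948.
£2544: truthful gives £0, deviation gives −£1910 → loss £1910.
£526: same outcome either way → loss £0.
£2907: same outcome either way → loss £0.
£2919: same outcome either way → loss £0.
Maximum loss: £1910.

£1910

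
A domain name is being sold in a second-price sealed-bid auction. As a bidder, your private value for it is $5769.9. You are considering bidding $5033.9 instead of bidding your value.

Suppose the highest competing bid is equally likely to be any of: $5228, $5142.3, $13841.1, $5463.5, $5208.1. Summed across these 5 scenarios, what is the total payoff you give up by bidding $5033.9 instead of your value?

$2037.7

The deviation costs you only when the competing bid falls strictly between $5033.9 and $5769.9; elsewhere both bids give the same outcome.
$5228: truthful payoff $541.9, deviation payoff $0 → loss $541.9.
$5142.3: truthful payoff $627.6, deviation payoff $0 → loss $627.6.
$13841.1: outcomes coincide → loss $0.
$5463.5: truthful payoff $306.4, deviation payoff $0 → loss $306.4.
$5208.1: truthful payoff $561.8, deviation payoff $0 → loss $561.8.
Total loss = $541.9 + $627.6 + $306.4 + $561.8 = $2037.7.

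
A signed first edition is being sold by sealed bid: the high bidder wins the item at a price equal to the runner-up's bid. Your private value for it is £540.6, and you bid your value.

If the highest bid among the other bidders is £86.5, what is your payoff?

£454.1

Your bid £540.6 exceeds the highest competing bid £86.5, so you win.
In a second-price auction the winner pays the second-highest bid, £86.5.
Payoff = value − price = £540.6 − £86.5 = £454.1.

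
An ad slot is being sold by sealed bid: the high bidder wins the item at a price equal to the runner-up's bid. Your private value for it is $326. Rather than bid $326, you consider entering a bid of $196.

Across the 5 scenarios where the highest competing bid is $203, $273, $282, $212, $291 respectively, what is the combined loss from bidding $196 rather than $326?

$369

The deviation costs you only when the competing bid falls strictly between $196 and $326; elsewhere both bids give the same outcome.
$203: truthful payoff $123, deviation payoff $0 → loss $123.
$273: truthful payoff $53, deviation payoff $0 → loss $53.
$282: truthful payoff $44, deviation payoff $0 → loss $44.
$212: truthful payoff $114, deviation payoff $0 → loss $114.
$291: truthful payoff $35, deviation payoff $0 → loss $35.
Total loss = $123 + $53 + $44 + $114 + $35 = $369.
In a second-price auction your bid sets only whether you win, not what you pay, so bidding your true value is weakly dominant.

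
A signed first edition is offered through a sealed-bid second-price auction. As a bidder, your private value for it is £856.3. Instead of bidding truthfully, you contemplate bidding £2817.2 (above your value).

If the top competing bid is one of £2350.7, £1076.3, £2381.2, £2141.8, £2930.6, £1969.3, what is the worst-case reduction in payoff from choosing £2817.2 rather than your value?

£1524.9

£2350.7: truthful gives £0, deviation gives −£1494.4 → loss £1494.4.
£1076.3: truthful gives £0, deviation gives −£220 → loss £220.
£2381.2: truthful gives £0, deviation gives −£1524.9 → loss £1524.9.
£2141.8: truthful gives £0, deviation gives −£1285.5 → loss £1285.5.
£2930.6: same outcome either way → loss £0.
£1969.3: truthful gives £0, deviation gives −£1113 → loss £1113.
Maximum loss: £1524.9.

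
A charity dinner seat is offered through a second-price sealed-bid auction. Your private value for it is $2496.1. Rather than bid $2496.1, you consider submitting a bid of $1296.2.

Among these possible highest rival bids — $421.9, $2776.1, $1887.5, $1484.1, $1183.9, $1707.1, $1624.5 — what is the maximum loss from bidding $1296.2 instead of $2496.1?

$421.9: same outcome either way → loss $0.
$2776.1: same outcome either way → loss $0.
$1887.5: truthful gives $608.6, deviation gives $0 → loss $608.6.
$1484.1: truthful gives $1012, deviation gives $0 → loss $1012.
$1183.9: same outcome either way → loss $0.
$1707.1: truthful gives $789, deviation gives $0 → loss $789.
$1624.5: truthful gives $871.6, deviation gives $0 → loss $871.6.
Maximum loss: $1012.

$1012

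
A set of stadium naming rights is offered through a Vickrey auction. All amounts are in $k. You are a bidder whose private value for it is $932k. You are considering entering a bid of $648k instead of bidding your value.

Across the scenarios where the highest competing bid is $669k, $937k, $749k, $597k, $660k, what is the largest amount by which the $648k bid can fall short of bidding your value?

$669k: truthful gives $263k, deviation gives $0k → loss $263k.
$937k: same outcome either way → loss $0k.
$749k: truthful gives $183k, deviation gives $0k → loss $183k.
$597k: same outcome either way → loss $0k.
$660k: truthful gives $272k, deviation gives $0k → loss $272k.
Maximum loss: $272k.

$272k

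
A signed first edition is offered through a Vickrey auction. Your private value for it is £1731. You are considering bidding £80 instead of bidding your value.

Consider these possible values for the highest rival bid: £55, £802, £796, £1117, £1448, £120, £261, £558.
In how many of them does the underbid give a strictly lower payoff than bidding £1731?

7

The deviation hurts exactly when the highest competing bid lies strictly between £80 and £1731 — underbidding then forfeits a profitable win.
£55: below both → same outcome either way.
£802: inside the interval → strictly worse (loss £929).
£796: inside the interval → strictly worse (loss £935).
£1117: inside the interval → strictly worse (loss £614).
£1448: inside the interval → strictly worse (loss £283).
£120: inside the interval → strictly worse (loss £1611).
£261: inside the interval → strictly worse (loss £1470).
£558: inside the interval → strictly worse (loss £1173).
Count: 7.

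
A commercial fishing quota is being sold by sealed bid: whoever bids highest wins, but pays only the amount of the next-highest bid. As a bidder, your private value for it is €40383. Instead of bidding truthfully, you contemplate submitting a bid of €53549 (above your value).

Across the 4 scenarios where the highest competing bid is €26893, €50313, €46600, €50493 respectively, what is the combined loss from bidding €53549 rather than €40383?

€26257

The deviation costs you only when the competing bid falls strictly between €40383 and €53549; elsewhere both bids give the same outcome.
€26893: outcomes coincide → loss €0.
€50313: truthful payoff €0, deviation payoff −€9930 → loss €9930.
€46600: truthful payoff €0, deviation payoff −€6217 → loss €6217.
€50493: truthful payoff €0, deviation payoff −€10110 → loss €10110.
Total loss = €9930 + €6217 + €10110 = €26257.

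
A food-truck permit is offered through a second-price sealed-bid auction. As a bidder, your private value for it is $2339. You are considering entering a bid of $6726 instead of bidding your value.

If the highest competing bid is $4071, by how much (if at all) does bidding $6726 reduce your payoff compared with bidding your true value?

Bidding your value $2339: you lose (since $2339 < $4071). Payoff $0.
Bidding $6726: you win and pay $4071. Payoff $2339 − $4071 = −$1732.
The competing bid $4071 lies between your value and your inflated bid, so overbidding wins an item priced above your value.
Loss from deviating = $0 − (−$1732) = $1732.
Because the price is fixed by the runner-up's bid, deviating from your value can only change a good outcome into a bad one — never the reverse.

$1732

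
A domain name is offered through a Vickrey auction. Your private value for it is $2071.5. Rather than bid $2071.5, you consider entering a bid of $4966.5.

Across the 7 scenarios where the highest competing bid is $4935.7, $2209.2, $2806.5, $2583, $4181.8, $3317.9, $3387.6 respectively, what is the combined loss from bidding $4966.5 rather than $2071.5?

The deviation costs you only when the competing bid falls strictly between $2071.5 and $4966.5; elsewhere both bids give the same outcome.
$4935.7: truthful payoff $0, deviation payoff −$2864.2 → loss $2864.2.
$2209.2: truthful payoff $0, deviation payoff −$137.7 → loss $137.7.
$2806.5: truthful payoff $0, deviation payoff −$735 → loss $735.
$2583: truthful payoff $0, deviation payoff −$511.5 → loss $511.5.
$4181.8: truthful payoff $0, deviation payoff −$2110.3 → loss $2110.3.
$3317.9: truthful payoff $0, deviation payoff −$1246.4 → loss $1246.4.
$3387.6: truthful payoff $0, deviation payoff −$1316.1 → loss $1316.1.
Total loss = $2864.2 + $137.7 + $735 + $511.5 + $2110.3 + $1246.4 + $1316.1 = $8921.2.

$8921.2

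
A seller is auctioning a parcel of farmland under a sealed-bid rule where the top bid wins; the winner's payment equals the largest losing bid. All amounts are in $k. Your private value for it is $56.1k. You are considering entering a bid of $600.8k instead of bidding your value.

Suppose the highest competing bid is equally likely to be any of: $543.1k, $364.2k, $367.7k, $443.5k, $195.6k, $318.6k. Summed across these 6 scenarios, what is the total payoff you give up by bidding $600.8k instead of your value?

$1896.1k

The deviation costs you only when the competing bid falls strictly between $56.1k and $600.8k; elsewhere both bids give the same outcome.
$543.1k: truthful payoff $0k, deviation payoff −$487k → loss $487k.
$364.2k: truthful payoff $0k, deviation payoff −$308.1k → loss $308.1k.
$367.7k: truthful payoff $0k, deviation payoff −$311.6k → loss $311.6k.
$443.5k: truthful payoff $0k, deviation payoff −$387.4k → loss $387.4k.
$195.6k: truthful payoff $0k, deviation payoff −$139.5k → loss $139.5k.
$318.6k: truthful payoff $0k, deviation payoff −$262.5k → loss $262.5k.
Total loss = $487k + $308.1k + $311.6k + $387.4k + $139.5k + $262.5k = $1896.1k.
In a second-price auction your bid sets only whether you win, not what you pay, so bidding your true value is weakly dominant.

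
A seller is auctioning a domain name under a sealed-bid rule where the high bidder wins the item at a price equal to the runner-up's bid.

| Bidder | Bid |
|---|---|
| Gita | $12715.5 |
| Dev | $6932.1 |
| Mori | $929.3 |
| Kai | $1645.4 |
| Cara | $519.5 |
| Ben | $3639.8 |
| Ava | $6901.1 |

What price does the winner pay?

$6932.1

Highest bid: Gita at $12715.5, so Gita wins.
Second-highest bid: Dev at $6932.1 — that is the price the winner pays.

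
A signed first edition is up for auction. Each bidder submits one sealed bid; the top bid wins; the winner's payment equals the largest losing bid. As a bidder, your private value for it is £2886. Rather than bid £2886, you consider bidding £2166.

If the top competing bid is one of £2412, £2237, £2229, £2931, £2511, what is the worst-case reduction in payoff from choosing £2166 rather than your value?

£2412: truthful gives £474, deviation gives £0 → loss £474.
£2237: truthful gives £649, deviation gives £0 → loss £649.
£2229: truthful gives £657, deviation gives £0 → loss £657.
£2931: same outcome either way → loss £0.
£2511: truthful gives £375, deviation gives £0 → loss £375.
Maximum loss: £657.

£657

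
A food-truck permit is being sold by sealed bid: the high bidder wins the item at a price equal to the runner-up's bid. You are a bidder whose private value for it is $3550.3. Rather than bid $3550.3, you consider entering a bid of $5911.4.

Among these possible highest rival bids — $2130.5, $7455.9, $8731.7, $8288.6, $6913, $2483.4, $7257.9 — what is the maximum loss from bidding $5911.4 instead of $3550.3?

$0

$2130.5: same outcome either way → loss $0.
$7455.9: same outcome either way → loss $0.
$8731.7: same outcome either way → loss $0.
$8288.6: same outcome either way → loss $0.
$6913: same outcome either way → loss $0.
$2483.4: same outcome either way → loss $0.
$7257.9: same outcome either way → loss $0.
Maximum loss: $0.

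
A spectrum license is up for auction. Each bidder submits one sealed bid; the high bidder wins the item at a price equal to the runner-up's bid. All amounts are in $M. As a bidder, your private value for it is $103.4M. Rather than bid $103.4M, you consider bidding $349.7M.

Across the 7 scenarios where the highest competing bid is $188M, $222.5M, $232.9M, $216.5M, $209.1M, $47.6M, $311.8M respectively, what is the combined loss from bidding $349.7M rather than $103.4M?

The deviation costs you only when the competing bid falls strictly between $103.4M and $349.7M; elsewhere both bids give the same outcome.
$188M: truthful payoff $0M, deviation payoff −$84.6M → loss $84.6M.
$222.5M: truthful payoff $0M, deviation payoff −$119.1M → loss $119.1M.
$232.9M: truthful payoff $0M, deviation payoff −$129.5M → loss $129.5M.
$216.5M: truthful payoff $0M, deviation payoff −$113.1M → loss $113.1M.
$209.1M: truthful payoff $0M, deviation payoff −$105.7M → loss $105.7M.
$47.6M: outcomes coincide → loss $0M.
$311.8M: truthful payoff $0M, deviation payoff −$208.4M → loss $208.4M.
Total loss = $84.6M + $119.1M + $129.5M + $113.1M + $105.7M + $208.4M = $760.4M.
In a second-price auction your bid sets only whether you win, not what you pay, so bidding your true value is weakly dominant.

$760.4M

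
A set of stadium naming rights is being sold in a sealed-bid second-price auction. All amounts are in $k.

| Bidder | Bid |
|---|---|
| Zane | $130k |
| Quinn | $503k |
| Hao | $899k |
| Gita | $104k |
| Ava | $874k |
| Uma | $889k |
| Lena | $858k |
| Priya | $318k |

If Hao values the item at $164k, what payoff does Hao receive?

−$725k

Highest bid: Hao at $899k, so Hao wins.
Second-highest bid: Uma at $889k — that is the price the winner pays.
Hao's payoff = value − price = $164k − $889k = −$725k.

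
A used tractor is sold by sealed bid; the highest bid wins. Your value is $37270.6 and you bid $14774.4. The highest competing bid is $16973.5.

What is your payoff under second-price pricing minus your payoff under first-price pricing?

$0

Your bid $14774.4 is below $16973.5, so you lose under either rule.
Payoff is $0 in both cases; difference = $0.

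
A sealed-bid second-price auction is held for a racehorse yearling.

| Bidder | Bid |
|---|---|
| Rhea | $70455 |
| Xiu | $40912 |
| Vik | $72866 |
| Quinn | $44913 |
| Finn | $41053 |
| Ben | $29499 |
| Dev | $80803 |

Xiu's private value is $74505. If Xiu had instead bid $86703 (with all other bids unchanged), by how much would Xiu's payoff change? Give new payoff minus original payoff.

The highest bid among the other bidders is $80803; Xiu's bid doesn't change that.
Original bid $40912: Xiu is not highest (top rival bid is $80803); payoff $0.
Alternative bid $86703: Xiu is highest, pays the top rival bid $80803; payoff $74505 − $80803 = −$6298.
Change in payoff = −$6298 − ($0) = −$6298.

−$6298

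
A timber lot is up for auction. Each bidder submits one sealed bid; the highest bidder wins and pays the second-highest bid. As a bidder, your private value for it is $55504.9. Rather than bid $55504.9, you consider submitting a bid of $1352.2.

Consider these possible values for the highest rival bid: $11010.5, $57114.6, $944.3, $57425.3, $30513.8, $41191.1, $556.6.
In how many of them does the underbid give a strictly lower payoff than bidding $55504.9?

The deviation hurts exactly when the highest competing bid lies strictly between $1352.2 and $55504.9 — underbidding then forfeits a profitable win.
$11010.5: inside the interval → strictly worse (loss $44494.4).
$57114.6: above both → same outcome either way.
$944.3: below both → same outcome either way.
$57425.3: above both → same outcome either way.
$30513.8: inside the interval → strictly worse (loss $24991.1).
$41191.1: inside the interval → strictly worse (loss $14313.8).
$556.6: below both → same outcome either way.
Count: 3.

3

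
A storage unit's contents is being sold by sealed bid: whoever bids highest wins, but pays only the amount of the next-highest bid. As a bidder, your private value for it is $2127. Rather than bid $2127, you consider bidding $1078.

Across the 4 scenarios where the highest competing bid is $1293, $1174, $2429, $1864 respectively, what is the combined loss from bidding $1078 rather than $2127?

$2050

The deviation costs you only when the competing bid falls strictly between $1078 and $2127; elsewhere both bids give the same outcome.
$1293: truthful payoff $834, deviation payoff $0 → loss $834.
$1174: truthful payoff $953, deviation payoff $0 → loss $953.
$2429: outcomes coincide → loss $0.
$1864: truthful payoff $263, deviation payoff $0 → loss $263.
Total loss = $834 + $953 + $263 = $2050.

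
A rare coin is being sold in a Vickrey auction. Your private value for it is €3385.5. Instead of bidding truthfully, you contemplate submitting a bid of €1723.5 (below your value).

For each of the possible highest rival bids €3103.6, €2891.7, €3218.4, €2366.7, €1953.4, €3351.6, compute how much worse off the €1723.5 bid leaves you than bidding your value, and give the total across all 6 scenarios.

€3427.6

The deviation costs you only when the competing bid falls strictly between €1723.5 and €3385.5; elsewhere both bids give the same outcome.
€3103.6: truthful payoff €281.9, deviation payoff €0 → loss €281.9.
€2891.7: truthful payoff €493.8, deviation payoff €0 → loss €493.8.
€3218.4: truthful payoff €167.1, deviation payoff €0 → loss €167.1.
€2366.7: truthful payoff €1018.8, deviation payoff €0 → loss €1018.8.
€1953.4: truthful payoff €1432.1, deviation payoff €0 → loss €1432.1.
€3351.6: truthful payoff €33.9, deviation payoff €0 → loss €33.9.
Total loss = €281.9 + €493.8 + €167.1 + €1018.8 + €1432.1 + €33.9 = €3427.6.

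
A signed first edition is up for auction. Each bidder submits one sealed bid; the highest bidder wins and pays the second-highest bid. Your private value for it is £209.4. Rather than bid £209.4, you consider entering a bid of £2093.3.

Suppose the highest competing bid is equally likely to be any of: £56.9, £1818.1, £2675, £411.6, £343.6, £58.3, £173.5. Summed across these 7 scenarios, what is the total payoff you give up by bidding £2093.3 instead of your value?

The deviation costs you only when the competing bid falls strictly between £209.4 and £2093.3; elsewhere both bids give the same outcome.
£56.9: outcomes coincide → loss £0.
£1818.1: truthful payoff £0, deviation payoff −£1608.7 → loss £1608.7.
£2675: outcomes coincide → loss £0.
£411.6: truthful payoff £0, deviation payoff −£202.2 → loss £202.2.
£343.6: truthful payoff £0, deviation payoff −£134.2 → loss £134.2.
£58.3: outcomes coincide → loss £0.
£173.5: outcomes coincide → loss £0.
Total loss = £1608.7 + £202.2 + £134.2 = £1945.1.
Truthful bidding weakly dominates here: raising your bid can only win items priced above your value, and lowering it can only forfeit items priced below.

£1945.1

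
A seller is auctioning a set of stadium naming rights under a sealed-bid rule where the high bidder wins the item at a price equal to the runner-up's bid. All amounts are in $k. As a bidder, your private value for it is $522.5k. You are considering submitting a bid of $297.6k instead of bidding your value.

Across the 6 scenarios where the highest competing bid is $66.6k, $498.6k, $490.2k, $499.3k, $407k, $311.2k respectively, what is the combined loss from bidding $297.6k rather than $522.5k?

$406.2k

The deviation costs you only when the competing bid falls strictly between $297.6k and $522.5k; elsewhere both bids give the same outcome.
$66.6k: outcomes coincide → loss $0k.
$498.6k: truthful payoff $23.9k, deviation payoff $0k → loss $23.9k.
$490.2k: truthful payoff $32.3k, deviation payoff $0k → loss $32.3k.
$499.3k: truthful payoff $23.2k, deviation payoff $0k → loss $23.2k.
$407k: truthful payoff $115.5k, deviation payoff $0k → loss $115.5k.
$311.2k: truthful payoff $211.3k, deviation payoff $0k → loss $211.3k.
Total loss = $23.9k + $32.3k + $23.2k + $115.5k + $211.3k = $406.2k.
Because the price is fixed by the runner-up's bid, deviating from your value can only change a good outcome into a bad one — never the reverse.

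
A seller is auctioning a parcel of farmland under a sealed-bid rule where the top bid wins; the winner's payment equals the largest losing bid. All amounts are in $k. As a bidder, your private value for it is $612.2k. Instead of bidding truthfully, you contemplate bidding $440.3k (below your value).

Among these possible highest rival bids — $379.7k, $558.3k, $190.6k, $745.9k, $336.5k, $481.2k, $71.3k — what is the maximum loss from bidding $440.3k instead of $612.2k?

$131k

$379.7k: same outcome either way → loss $0k.
$558.3k: truthful gives $53.9k, deviation gives $0k → loss $53.9k.
$190.6k: same outcome either way → loss $0k.
$745.9k: same outcome either way → loss $0k.
$336.5k: same outcome either way → loss $0k.
$481.2k: truthful gives $131k, deviation gives $0k → loss $131k.
$71.3k: same outcome either way → loss $0k.
Maximum loss: $131k.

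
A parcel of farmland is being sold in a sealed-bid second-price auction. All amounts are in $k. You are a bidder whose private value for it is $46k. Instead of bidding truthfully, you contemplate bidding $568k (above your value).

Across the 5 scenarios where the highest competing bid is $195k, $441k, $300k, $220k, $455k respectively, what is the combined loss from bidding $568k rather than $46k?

$1381k

The deviation costs you only when the competing bid falls strictly between $46k and $568k; elsewhere both bids give the same outcome.
$195k: truthful payoff $0k, deviation payoff −$149k → loss $149k.
$441k: truthful payoff $0k, deviation payoff −$395k → loss $395k.
$300k: truthful payoff $0k, deviation payoff −$254k → loss $254k.
$220k: truthful payoff $0k, deviation payoff −$174k → loss $174k.
$455k: truthful payoff $0k, deviation payoff −$409k → loss $409k.
Total loss = $149k + $395k + $254k + $174k + $409k = $1381k.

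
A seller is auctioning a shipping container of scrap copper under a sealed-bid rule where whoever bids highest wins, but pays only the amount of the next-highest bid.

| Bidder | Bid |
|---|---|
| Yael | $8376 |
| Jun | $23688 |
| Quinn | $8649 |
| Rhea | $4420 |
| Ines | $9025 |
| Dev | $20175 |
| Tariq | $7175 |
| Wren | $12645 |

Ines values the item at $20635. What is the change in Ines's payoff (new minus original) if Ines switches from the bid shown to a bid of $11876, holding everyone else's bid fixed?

The highest bid among the other bidders is $23688; Ines's bid doesn't change that.
Original bid $9025: Ines is not highest (top rival bid is $23688); payoff $0.
Alternative bid $11876: Ines is not highest (top rival bid is $23688); payoff $0.
Change in payoff = $0 − ($0) = $0.

$0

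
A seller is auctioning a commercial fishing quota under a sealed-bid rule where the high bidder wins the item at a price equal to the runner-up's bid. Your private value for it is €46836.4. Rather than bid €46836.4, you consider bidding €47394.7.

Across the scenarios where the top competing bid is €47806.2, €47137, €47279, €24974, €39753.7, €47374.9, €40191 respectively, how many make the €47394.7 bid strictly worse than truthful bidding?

3

The deviation hurts exactly when the highest competing bid lies strictly between €46836.4 and €47394.7 — overbidding then wins at a price above your value.
€47806.2: above both → same outcome either way.
€47137: inside the interval → strictly worse (loss €300.6).
€47279: inside the interval → strictly worse (loss €442.6).
€24974: below both → same outcome either way.
€39753.7: below both → same outcome either way.
€47374.9: inside the interval → strictly worse (loss €538.5).
€40191: below both → same outcome either way.
Count: 3.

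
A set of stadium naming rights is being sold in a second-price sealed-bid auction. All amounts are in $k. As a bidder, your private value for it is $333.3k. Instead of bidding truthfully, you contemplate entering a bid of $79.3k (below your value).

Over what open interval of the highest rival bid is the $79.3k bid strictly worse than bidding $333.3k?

If the competing bid is below $79.3k, both bids win at the same price — no difference.
If it is above $333.3k, both bids lose — no difference.
If it lies strictly between $79.3k and $333.3k, bidding your value wins at a price below your value (positive payoff) while bidding $79.3k loses (payoff 0).
So the deviation strictly hurts on the open interval ($79.3k, $333.3k).

($79.3k, $333.3k)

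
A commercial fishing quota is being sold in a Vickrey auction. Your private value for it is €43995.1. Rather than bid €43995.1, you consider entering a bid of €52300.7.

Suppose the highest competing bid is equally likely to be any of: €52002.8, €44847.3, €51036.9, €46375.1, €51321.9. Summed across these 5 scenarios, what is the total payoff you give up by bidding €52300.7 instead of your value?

€25608.5

The deviation costs you only when the competing bid falls strictly between €43995.1 and €52300.7; elsewhere both bids give the same outcome.
€52002.8: truthful payoff €0, deviation payoff −€8007.7 → loss €8007.7.
€44847.3: truthful payoff €0, deviation payoff −€852.2 → loss €852.2.
€51036.9: truthful payoff €0, deviation payoff −€7041.8 → loss €7041.8.
€46375.1: truthful payoff €0, deviation payoff −€2380 → loss €2380.
€51321.9: truthful payoff €0, deviation payoff −€7326.8 → loss €7326.8.
Total loss = €8007.7 + €852.2 + €7041.8 + €2380 + €7326.8 = €25608.5.
Because the price is fixed by the runner-up's bid, deviating from your value can only change a good outcome into a bad one — never the reverse.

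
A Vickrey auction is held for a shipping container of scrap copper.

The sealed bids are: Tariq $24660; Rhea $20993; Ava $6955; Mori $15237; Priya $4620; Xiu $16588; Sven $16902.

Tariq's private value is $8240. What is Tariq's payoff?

Highest bid: Tariq at $24660, so Tariq wins.
Second-highest bid: Rhea at $20993 — that is the price the winner pays.
Tariq's payoff = value − price = $8240 − $20993 = −$12753.

−$12753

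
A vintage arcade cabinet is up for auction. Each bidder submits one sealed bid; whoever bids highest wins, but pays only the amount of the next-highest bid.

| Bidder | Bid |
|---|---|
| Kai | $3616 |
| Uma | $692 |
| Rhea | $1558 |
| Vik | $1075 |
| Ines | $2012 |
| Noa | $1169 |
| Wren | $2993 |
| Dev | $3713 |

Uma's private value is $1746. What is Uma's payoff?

$0

Highest bid: Dev at $3713, so Dev wins.
Second-highest bid: Kai at $3616 — that is the price the winner pays.
Uma did not win, so Uma pays nothing and receives nothing: payoff $0.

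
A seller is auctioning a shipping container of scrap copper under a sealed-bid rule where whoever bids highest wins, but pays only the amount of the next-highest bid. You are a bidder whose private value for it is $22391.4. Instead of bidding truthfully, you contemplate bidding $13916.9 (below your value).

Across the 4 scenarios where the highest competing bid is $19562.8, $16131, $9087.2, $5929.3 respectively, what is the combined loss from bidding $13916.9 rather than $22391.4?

The deviation costs you only when the competing bid falls strictly between $13916.9 and $22391.4; elsewhere both bids give the same outcome.
$19562.8: truthful payoff $2828.6, deviation payoff $0 → loss $2828.6.
$16131: truthful payoff $6260.4, deviation payoff $0 → loss $6260.4.
$9087.2: outcomes coincide → loss $0.
$5929.3: outcomes coincide → loss $0.
Total loss = $2828.6 + $6260.4 = $9089.

$9089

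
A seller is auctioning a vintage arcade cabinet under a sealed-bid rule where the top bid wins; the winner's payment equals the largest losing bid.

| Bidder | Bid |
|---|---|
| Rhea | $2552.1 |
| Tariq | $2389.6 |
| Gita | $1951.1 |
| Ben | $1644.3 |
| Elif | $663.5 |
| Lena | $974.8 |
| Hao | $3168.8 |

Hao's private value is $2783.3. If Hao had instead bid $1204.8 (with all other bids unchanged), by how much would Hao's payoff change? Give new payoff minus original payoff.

The highest bid among the other bidders is $2552.1; Hao's bid doesn't change that.
Original bid $3168.8: Hao is highest, pays the top rival bid $2552.1; payoff $2783.3 − $2552.1 = $231.2.
Alternative bid $1204.8: Hao is not highest (top rival bid is $2552.1); payoff $0.
Change in payoff = $0 − ($231.2) = −$231.2.

−$231.2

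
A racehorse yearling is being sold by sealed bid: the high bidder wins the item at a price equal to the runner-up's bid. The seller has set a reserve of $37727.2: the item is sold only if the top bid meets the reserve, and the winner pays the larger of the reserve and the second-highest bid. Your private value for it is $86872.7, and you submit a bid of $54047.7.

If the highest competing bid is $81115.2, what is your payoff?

$0

Your bid $54047.7 is below the highest competing bid $81115.2, so you lose. Payoff $0.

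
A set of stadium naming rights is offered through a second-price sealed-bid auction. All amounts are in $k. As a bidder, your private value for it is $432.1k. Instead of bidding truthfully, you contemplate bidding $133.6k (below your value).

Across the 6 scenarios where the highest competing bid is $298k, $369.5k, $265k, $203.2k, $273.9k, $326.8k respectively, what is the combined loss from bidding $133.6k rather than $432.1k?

$856.2k

The deviation costs you only when the competing bid falls strictly between $133.6k and $432.1k; elsewhere both bids give the same outcome.
$298k: truthful payoff $134.1k, deviation payoff $0k → loss $134.1k.
$369.5k: truthful payoff $62.6k, deviation payoff $0k → loss $62.6k.
$265k: truthful payoff $167.1k, deviation payoff $0k → loss $167.1k.
$203.2k: truthful payoff $228.9k, deviation payoff $0k → loss $228.9k.
$273.9k: truthful payoff $158.2k, deviation payoff $0k → loss $158.2k.
$326.8k: truthful payoff $105.3k, deviation payoff $0k → loss $105.3k.
Total loss = $134.1k + $62.6k + $167.1k + $228.9k + $158.2k + $105.3k = $856.2k.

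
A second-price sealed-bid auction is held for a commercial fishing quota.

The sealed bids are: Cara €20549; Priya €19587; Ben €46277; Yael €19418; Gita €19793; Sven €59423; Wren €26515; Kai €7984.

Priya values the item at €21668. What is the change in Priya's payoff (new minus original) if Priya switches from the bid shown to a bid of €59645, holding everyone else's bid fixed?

−€37755

The highest bid among the other bidders is €59423; Priya's bid doesn't change that.
Original bid €19587: Priya is not highest (top rival bid is €59423); payoff €0.
Alternative bid €59645: Priya is highest, pays the top rival bid €59423; payoff €21668 − €59423 = −€37755.
Change in payoff = −€37755 − (€0) = −€37755.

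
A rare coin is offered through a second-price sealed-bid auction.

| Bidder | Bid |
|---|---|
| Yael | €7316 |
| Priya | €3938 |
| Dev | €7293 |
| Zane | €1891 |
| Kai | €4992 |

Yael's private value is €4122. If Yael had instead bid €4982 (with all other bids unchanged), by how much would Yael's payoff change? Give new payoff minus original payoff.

€3171

The highest bid among the other bidders is €7293; Yael's bid doesn't change that.
Original bid €7316: Yael is highest, pays the top rival bid €7293; payoff €4122 − €7293 = −€3171.
Alternative bid €4982: Yael is not highest (top rival bid is €7293); payoff €0.
Change in payoff = €0 − (−€3171) = €3171.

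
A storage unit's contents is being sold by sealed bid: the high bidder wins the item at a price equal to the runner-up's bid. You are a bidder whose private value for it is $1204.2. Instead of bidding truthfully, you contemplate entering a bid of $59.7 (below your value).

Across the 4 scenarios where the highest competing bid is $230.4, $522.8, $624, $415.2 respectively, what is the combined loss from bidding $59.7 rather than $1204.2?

$3024.4

The deviation costs you only when the competing bid falls strictly between $59.7 and $1204.2; elsewhere both bids give the same outcome.
$230.4: truthful payoff $973.8, deviation payoff $0 → loss $973.8.
$522.8: truthful payoff $681.4, deviation payoff $0 → loss $681.4.
$624: truthful payoff $580.2, deviation payoff $0 → loss $580.2.
$415.2: truthful payoff $789, deviation payoff $0 → loss $789.
Total loss = $973.8 + $681.4 + $580.2 + $789 = $3024.4.
Because the price is fixed by the runner-up's bid, deviating from your value can only change a good outcome into a bad one — never the reverse.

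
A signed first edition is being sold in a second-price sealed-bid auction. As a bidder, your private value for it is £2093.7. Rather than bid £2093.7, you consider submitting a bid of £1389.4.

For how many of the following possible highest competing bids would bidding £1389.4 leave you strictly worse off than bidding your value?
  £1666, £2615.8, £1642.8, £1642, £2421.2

3

The deviation hurts exactly when the highest competing bid lies strictly between £1389.4 and £2093.7 — underbidding then forfeits a profitable win.
£1666: inside the interval → strictly worse (loss £427.7).
£2615.8: above both → same outcome either way.
£1642.8: inside the interval → strictly worse (loss £450.9).
£1642: inside the interval → strictly worse (loss £451.7).
£2421.2: above both → same outcome either way.
Count: 3.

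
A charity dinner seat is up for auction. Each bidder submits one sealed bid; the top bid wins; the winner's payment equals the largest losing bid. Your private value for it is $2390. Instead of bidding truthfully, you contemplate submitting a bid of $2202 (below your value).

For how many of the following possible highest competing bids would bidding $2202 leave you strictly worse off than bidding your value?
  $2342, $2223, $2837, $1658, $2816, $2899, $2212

3

The deviation hurts exactly when the highest competing bid lies strictly between $2202 and $2390 — underbidding then forfeits a profitable win.
$2342: inside the interval → strictly worse (loss $48).
$2223: inside the interval → strictly worse (loss $167).
$2837: above both → same outcome either way.
$1658: below both → same outcome either way.
$2816: above both → same outcome either way.
$2899: above both → same outcome either way.
$2212: inside the interval → strictly worse (loss $178).
Count: 3.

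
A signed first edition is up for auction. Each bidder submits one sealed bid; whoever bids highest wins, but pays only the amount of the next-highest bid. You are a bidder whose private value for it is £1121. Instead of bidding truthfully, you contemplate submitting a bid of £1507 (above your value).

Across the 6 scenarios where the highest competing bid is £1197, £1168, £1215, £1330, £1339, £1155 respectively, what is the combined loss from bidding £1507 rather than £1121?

The deviation costs you only when the competing bid falls strictly between £1121 and £1507; elsewhere both bids give the same outcome.
£1197: truthful payoff £0, deviation payoff −£76 → loss £76.
£1168: truthful payoff £0, deviation payoff −£47 → loss £47.
£1215: truthful payoff £0, deviation payoff −£94 → loss £94.
£1330: truthful payoff £0, deviation payoff −£209 → loss £209.
£1339: truthful payoff £0, deviation payoff −£218 → loss £218.
£1155: truthful payoff £0, deviation payoff −£34 → loss £34.
Total loss = £76 + £47 + £94 + £209 + £218 + £34 = £678.

£678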